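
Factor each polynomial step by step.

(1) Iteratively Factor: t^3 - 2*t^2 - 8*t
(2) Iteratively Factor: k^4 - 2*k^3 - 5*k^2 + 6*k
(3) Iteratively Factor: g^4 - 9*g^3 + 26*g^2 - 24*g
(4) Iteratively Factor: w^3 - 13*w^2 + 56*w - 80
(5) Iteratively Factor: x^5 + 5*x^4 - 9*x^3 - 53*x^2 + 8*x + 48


(1) = (t)*(t^2 - 2*t - 8) = t*(t - 4)*(t + 2)
(2) = (k)*(k^3 - 2*k^2 - 5*k + 6) = k*(k + 2)*(k^2 - 4*k + 3) = k*(k - 3)*(k + 2)*(k - 1)
(3) = (g - 2)*(g^3 - 7*g^2 + 12*g) = (g - 3)*(g - 2)*(g^2 - 4*g) = g*(g - 3)*(g - 2)*(g - 4)
(4) = (w - 5)*(w^2 - 8*w + 16) = (w - 5)*(w - 4)*(w - 4)
(5) = (x - 3)*(x^4 + 8*x^3 + 15*x^2 - 8*x - 16) = (x - 3)*(x + 4)*(x^3 + 4*x^2 - x - 4) = (x - 3)*(x + 4)^2*(x^2 - 1) = (x - 3)*(x + 1)*(x + 4)^2*(x - 1)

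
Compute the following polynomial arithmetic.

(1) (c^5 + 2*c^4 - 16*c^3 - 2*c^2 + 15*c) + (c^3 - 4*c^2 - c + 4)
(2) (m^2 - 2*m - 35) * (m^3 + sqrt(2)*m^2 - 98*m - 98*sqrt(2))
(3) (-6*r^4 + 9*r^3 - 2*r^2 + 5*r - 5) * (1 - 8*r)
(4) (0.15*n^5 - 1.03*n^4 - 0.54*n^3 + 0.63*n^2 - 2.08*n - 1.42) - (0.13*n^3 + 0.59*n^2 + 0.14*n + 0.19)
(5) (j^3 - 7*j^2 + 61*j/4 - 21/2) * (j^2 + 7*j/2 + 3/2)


(1) = c^5 + 2*c^4 - 15*c^3 - 6*c^2 + 14*c + 4
(2) = m^5 - 2*m^4 + sqrt(2)*m^4 - 133*m^3 - 2*sqrt(2)*m^3 - 133*sqrt(2)*m^2 + 196*m^2 + 196*sqrt(2)*m + 3430*m + 3430*sqrt(2)
(3) = 48*r^5 - 78*r^4 + 25*r^3 - 42*r^2 + 45*r - 5
(4) = 0.15*n^5 - 1.03*n^4 - 0.67*n^3 + 0.04*n^2 - 2.22*n - 1.61
(5) = j^5 - 7*j^4/2 - 31*j^3/4 + 259*j^2/8 - 111*j/8 - 63/4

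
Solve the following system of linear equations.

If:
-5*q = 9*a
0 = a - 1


Then:
a = 1
q = -9/5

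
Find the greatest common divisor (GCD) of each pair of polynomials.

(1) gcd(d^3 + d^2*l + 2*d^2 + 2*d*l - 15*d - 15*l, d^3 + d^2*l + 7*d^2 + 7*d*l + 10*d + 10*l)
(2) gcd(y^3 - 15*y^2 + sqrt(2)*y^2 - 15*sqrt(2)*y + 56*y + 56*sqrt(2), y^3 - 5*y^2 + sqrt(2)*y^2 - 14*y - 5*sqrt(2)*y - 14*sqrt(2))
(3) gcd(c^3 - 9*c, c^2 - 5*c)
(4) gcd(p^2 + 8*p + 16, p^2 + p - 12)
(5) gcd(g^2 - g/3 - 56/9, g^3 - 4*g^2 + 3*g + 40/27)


(1) = gcd((d - 3)*(d + 5)*(d + l), (d + 2)*(d + 5)*(d + l)) = d^2 + d*l + 5*d + 5*l
(2) = gcd((y - 8)*(y - 7)*(y + sqrt(2)), (y - 7)*(y + 2)*(y + sqrt(2))) = y^2 + y*(-7 + sqrt(2)) - 7*sqrt(2)
(3) = c
(4) = p + 4
(5) = gcd((g - 8/3)*(g + 7/3), (g - 8/3)*(g - 5/3)*(g + 1/3)) = g - 8/3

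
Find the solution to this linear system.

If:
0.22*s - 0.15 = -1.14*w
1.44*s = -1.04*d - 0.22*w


Then:
d = 6.96328671328671*w - 0.944055944055944
s = 0.681818181818182 - 5.18181818181818*w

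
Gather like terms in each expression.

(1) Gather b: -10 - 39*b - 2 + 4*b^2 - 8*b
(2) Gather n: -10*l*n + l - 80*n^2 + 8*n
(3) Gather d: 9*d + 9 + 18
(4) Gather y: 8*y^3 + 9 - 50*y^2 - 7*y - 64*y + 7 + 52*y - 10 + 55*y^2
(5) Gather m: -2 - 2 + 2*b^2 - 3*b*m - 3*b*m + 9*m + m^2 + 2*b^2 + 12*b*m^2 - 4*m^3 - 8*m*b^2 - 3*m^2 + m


(1) = 4*b^2 - 47*b - 12
(2) = l - 80*n^2 + n*(8 - 10*l)
(3) = 9*d + 27
(4) = 8*y^3 + 5*y^2 - 19*y + 6
(5) = 4*b^2 - 4*m^3 + m^2*(12*b - 2) + m*(-8*b^2 - 6*b + 10) - 4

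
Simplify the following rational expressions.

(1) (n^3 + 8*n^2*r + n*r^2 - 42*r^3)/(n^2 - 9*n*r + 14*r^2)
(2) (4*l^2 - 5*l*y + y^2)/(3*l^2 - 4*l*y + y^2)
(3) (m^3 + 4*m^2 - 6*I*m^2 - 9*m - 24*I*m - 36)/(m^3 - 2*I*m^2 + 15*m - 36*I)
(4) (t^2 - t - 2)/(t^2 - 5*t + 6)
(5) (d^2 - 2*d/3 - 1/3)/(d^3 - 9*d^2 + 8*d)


(1) = (-n^2 - 10*n*r - 21*r^2)/(-n + 7*r)
(2) = (-4*l + y)/(-3*l + y)
(3) = (m + 4)/(m + 4*I)
(4) = (t + 1)/(t - 3)
(5) = (3*d + 1)/(3*d^2 - 24*d)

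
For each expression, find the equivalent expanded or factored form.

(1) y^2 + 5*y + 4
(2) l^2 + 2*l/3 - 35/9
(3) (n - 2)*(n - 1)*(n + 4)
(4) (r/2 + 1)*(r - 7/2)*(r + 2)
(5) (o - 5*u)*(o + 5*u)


(1) = (y + 1)*(y + 4)
(2) = (l - 5/3)*(l + 7/3)
(3) = n^3 + n^2 - 10*n + 8
(4) = r^3/2 + r^2/4 - 5*r - 7
(5) = o^2 - 25*u^2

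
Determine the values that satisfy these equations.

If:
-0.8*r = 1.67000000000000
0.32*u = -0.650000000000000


Then:
r = -2.09
u = -2.03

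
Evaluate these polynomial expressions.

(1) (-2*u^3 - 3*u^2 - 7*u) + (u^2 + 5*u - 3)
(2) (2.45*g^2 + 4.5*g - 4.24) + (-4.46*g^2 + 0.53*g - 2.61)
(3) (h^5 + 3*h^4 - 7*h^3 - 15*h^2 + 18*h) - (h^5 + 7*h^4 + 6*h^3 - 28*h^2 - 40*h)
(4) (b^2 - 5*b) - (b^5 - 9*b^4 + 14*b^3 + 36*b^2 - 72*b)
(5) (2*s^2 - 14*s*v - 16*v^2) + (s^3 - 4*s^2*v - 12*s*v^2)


(1) = -2*u^3 - 2*u^2 - 2*u - 3
(2) = -2.01*g^2 + 5.03*g - 6.85
(3) = -4*h^4 - 13*h^3 + 13*h^2 + 58*h
(4) = -b^5 + 9*b^4 - 14*b^3 - 35*b^2 + 67*b
(5) = s^3 - 4*s^2*v + 2*s^2 - 12*s*v^2 - 14*s*v - 16*v^2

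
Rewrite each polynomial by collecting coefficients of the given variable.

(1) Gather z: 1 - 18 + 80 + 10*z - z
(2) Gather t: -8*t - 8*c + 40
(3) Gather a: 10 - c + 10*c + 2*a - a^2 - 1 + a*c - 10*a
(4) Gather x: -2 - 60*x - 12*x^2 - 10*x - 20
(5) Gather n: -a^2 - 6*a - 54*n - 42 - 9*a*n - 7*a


(1) = 9*z + 63
(2) = -8*c - 8*t + 40
(3) = -a^2 + a*(c - 8) + 9*c + 9
(4) = -12*x^2 - 70*x - 22
(5) = -a^2 - 13*a + n*(-9*a - 54) - 42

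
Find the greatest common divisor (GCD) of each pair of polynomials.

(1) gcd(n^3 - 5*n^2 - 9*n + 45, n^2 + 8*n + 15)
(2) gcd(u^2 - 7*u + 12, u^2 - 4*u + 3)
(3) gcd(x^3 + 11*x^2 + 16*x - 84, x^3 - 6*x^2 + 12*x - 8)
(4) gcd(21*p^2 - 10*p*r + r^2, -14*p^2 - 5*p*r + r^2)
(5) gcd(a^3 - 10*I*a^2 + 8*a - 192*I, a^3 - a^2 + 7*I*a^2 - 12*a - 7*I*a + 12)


(1) = gcd((n - 5)*(n - 3)*(n + 3), (n + 3)*(n + 5)) = n + 3
(2) = gcd((u - 4)*(u - 3), (u - 3)*(u - 1)) = u - 3
(3) = x - 2
(4) = 7*p - r
(5) = gcd((a - 8*I)*(a - 6*I)*(a + 4*I), (a - 1)*(a + 3*I)*(a + 4*I)) = a + 4*I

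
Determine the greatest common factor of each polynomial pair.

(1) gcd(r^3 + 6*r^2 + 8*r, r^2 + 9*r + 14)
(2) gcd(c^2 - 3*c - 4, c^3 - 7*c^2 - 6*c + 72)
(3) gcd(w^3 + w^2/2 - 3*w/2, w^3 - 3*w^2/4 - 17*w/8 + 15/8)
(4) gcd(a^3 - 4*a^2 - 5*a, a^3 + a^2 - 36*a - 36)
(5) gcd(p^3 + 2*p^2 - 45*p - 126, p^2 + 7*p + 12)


(1) = r + 2
(2) = gcd((c - 4)*(c + 1), (c - 6)*(c - 4)*(c + 3)) = c - 4
(3) = w^2 + w/2 - 3/2
(4) = gcd(a*(a - 5)*(a + 1), (a - 6)*(a + 1)*(a + 6)) = a + 1
(5) = p + 3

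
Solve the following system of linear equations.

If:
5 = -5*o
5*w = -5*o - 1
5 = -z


Then:
o = -1
w = 4/5
z = -5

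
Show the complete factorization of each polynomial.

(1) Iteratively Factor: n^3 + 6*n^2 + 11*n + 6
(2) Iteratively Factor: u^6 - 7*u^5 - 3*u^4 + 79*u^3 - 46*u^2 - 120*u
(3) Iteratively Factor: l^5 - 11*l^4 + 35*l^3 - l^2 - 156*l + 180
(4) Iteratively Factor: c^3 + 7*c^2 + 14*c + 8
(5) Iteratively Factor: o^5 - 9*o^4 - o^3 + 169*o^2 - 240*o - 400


(1) = (n + 2)*(n^2 + 4*n + 3) = (n + 1)*(n + 2)*(n + 3)
(2) = (u)*(u^5 - 7*u^4 - 3*u^3 + 79*u^2 - 46*u - 120) = u*(u + 1)*(u^4 - 8*u^3 + 5*u^2 + 74*u - 120) = u*(u - 4)*(u + 1)*(u^3 - 4*u^2 - 11*u + 30) = u*(u - 4)*(u - 2)*(u + 1)*(u^2 - 2*u - 15) = u*(u - 4)*(u - 2)*(u + 1)*(u + 3)*(u - 5)
(3) = (l - 5)*(l^4 - 6*l^3 + 5*l^2 + 24*l - 36) = (l - 5)*(l - 2)*(l^3 - 4*l^2 - 3*l + 18) = (l - 5)*(l - 3)*(l - 2)*(l^2 - l - 6) = (l - 5)*(l - 3)*(l - 2)*(l + 2)*(l - 3)
(4) = (c + 2)*(c^2 + 5*c + 4) = (c + 2)*(c + 4)*(c + 1)
(5) = (o + 1)*(o^4 - 10*o^3 + 9*o^2 + 160*o - 400) = (o + 1)*(o + 4)*(o^3 - 14*o^2 + 65*o - 100) = (o - 5)*(o + 1)*(o + 4)*(o^2 - 9*o + 20) = (o - 5)*(o - 4)*(o + 1)*(o + 4)*(o - 5)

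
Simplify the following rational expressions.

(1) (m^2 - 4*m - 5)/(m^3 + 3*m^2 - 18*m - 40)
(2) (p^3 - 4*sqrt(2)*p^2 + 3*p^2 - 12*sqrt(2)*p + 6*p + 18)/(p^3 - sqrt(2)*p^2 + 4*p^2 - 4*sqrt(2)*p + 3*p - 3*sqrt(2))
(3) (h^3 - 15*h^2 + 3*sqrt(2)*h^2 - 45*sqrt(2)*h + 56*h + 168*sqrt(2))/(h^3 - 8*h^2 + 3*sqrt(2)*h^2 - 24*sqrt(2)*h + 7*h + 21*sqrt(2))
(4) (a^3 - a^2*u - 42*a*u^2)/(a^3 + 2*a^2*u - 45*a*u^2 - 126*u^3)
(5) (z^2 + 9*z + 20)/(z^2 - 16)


(1) = (m^2 - 4*m - 5)/(m^3 + 3*m^2 - 18*m - 40)
(2) = (p - 3*sqrt(2))/(p + 1)
(3) = (h - 8)/(h - 1)
(4) = a/(a + 3*u)
(5) = (z + 5)/(z - 4)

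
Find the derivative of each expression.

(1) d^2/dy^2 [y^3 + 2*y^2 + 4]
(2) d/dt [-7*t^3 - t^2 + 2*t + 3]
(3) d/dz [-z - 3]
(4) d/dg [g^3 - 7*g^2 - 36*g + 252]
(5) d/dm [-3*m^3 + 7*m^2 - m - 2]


(1) = 6*y + 4
(2) = -21*t^2 - 2*t + 2
(3) = -1
(4) = 3*g^2 - 14*g - 36
(5) = -9*m^2 + 14*m - 1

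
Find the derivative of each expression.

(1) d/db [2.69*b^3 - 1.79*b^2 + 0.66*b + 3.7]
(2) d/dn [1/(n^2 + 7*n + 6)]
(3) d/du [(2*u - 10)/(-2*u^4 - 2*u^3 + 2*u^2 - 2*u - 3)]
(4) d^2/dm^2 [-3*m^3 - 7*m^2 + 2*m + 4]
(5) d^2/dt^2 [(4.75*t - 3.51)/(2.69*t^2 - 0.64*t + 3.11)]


(1) = 8.07*b^2 - 3.58*b + 0.66
(2) = (-2*n - 7)/(n^2 + 7*n + 6)^2
(3) = 2*(6*u^4 - 36*u^3 - 32*u^2 + 20*u - 13)/(4*u^8 + 8*u^7 - 4*u^6 + 24*u^4 + 4*u^3 - 8*u^2 + 12*u + 9)
(4) = -18*m - 14
(5) = ((24.9638 - 76.665*t)*(2.69*t^2 - 0.64*t + 3.11) + (4.75*t - 3.51)*(5.38*t - 0.64)*(10.76*t - 1.28))/(2.69*t^2 - 0.64*t + 3.11)^3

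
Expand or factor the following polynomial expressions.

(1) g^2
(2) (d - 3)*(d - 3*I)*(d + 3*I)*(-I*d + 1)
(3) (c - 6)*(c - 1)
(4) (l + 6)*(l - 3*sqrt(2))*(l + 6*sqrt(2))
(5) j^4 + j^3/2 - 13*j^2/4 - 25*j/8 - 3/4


(1) = g^2
(2) = -I*d^4 + d^3 + 3*I*d^3 - 3*d^2 - 9*I*d^2 + 9*d + 27*I*d - 27
(3) = c^2 - 7*c + 6
(4) = l^3 + 3*sqrt(2)*l^2 + 6*l^2 - 36*l + 18*sqrt(2)*l - 216
(5) = (j - 2)*(j + 1/2)^2*(j + 3/2)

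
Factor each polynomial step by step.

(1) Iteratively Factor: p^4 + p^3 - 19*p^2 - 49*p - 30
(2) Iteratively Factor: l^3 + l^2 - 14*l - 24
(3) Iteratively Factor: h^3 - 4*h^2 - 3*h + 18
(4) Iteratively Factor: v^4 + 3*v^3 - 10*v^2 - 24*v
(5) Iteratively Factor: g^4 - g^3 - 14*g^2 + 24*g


(1) = (p + 1)*(p^3 - 19*p - 30) = (p + 1)*(p + 2)*(p^2 - 2*p - 15) = (p - 5)*(p + 1)*(p + 2)*(p + 3)
(2) = (l + 3)*(l^2 - 2*l - 8) = (l - 4)*(l + 3)*(l + 2)
(3) = (h + 2)*(h^2 - 6*h + 9) = (h - 3)*(h + 2)*(h - 3)
(4) = (v + 4)*(v^3 - v^2 - 6*v) = (v - 3)*(v + 4)*(v^2 + 2*v) = (v - 3)*(v + 2)*(v + 4)*(v)
(5) = (g - 2)*(g^3 + g^2 - 12*g) = (g - 2)*(g + 4)*(g^2 - 3*g) = (g - 3)*(g - 2)*(g + 4)*(g)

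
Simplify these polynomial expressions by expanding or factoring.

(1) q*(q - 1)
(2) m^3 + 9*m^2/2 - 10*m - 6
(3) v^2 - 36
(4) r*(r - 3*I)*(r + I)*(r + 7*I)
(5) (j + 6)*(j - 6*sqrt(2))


(1) = q^2 - q
(2) = (m - 2)*(m + 1/2)*(m + 6)
(3) = (v - 6)*(v + 6)
(4) = r^4 + 5*I*r^3 + 17*r^2 + 21*I*r
(5) = j^2 - 6*sqrt(2)*j + 6*j - 36*sqrt(2)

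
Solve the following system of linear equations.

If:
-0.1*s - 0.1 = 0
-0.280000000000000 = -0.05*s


Then:
No Solution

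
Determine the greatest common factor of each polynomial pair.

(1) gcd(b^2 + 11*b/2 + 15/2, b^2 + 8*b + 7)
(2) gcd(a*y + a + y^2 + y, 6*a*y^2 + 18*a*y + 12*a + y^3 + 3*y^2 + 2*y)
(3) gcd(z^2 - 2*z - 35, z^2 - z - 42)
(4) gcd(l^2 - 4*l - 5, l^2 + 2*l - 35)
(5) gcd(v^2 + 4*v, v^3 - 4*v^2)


(1) = gcd((b + 5/2)*(b + 3), (b + 1)*(b + 7)) = 1
(2) = gcd((a + y)*(y + 1), (6*a + y)*(y + 1)*(y + 2)) = y + 1
(3) = z - 7
(4) = gcd((l - 5)*(l + 1), (l - 5)*(l + 7)) = l - 5
(5) = gcd(v*(v + 4), v^2*(v - 4)) = v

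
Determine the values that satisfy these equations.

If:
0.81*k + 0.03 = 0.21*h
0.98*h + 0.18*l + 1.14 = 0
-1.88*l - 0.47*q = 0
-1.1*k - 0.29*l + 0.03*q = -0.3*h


Then:
h = -1.17
k = -0.34
l = 0.06
q = -0.23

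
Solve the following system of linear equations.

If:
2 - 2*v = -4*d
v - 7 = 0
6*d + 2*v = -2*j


Then:
d = 3
j = -16
v = 7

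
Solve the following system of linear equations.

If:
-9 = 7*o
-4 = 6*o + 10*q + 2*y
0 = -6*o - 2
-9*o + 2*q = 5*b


Then:
No Solution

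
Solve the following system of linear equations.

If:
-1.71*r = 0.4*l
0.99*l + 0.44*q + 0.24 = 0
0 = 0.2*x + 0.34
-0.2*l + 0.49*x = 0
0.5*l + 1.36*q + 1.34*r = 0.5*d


Then:
d = 22.45
l = -4.16
q = 8.83
r = 0.97
x = -1.70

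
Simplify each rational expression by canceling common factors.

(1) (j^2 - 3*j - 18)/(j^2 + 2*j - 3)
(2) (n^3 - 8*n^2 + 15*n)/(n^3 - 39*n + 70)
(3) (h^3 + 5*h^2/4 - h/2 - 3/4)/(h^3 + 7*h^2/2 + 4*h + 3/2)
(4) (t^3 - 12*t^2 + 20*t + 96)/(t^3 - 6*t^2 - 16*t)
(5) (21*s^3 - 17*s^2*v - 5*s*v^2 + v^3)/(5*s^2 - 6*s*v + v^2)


(1) = (j - 6)/(j - 1)
(2) = (n^2 - 3*n)/(n^2 + 5*n - 14)
(3) = (4*h - 3)/(4*h + 6)
(4) = (t - 6)/t
(5) = (21*s^2 + 4*s*v - v^2)/(5*s - v)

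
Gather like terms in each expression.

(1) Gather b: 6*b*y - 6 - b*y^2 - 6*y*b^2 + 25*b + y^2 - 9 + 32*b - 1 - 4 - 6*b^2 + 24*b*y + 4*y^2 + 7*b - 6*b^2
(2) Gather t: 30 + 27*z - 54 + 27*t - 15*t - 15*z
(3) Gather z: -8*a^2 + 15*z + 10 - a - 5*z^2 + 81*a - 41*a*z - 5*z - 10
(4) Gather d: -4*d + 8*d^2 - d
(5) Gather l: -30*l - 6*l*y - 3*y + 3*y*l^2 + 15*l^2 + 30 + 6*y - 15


(1) = b^2*(-6*y - 12) + b*(-y^2 + 30*y + 64) + 5*y^2 - 20
(2) = 12*t + 12*z - 24
(3) = -8*a^2 + 80*a - 5*z^2 + z*(10 - 41*a)
(4) = 8*d^2 - 5*d
(5) = l^2*(3*y + 15) + l*(-6*y - 30) + 3*y + 15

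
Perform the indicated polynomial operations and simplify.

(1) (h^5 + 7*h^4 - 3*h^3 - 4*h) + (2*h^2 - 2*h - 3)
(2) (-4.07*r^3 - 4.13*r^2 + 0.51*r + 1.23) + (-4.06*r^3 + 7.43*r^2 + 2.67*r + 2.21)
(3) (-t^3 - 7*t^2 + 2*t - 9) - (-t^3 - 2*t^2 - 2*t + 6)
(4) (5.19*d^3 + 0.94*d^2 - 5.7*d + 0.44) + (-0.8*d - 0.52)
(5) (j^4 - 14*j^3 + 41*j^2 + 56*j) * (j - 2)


(1) = h^5 + 7*h^4 - 3*h^3 + 2*h^2 - 6*h - 3
(2) = -8.13*r^3 + 3.3*r^2 + 3.18*r + 3.44
(3) = -5*t^2 + 4*t - 15
(4) = 5.19*d^3 + 0.94*d^2 - 6.5*d - 0.08
(5) = j^5 - 16*j^4 + 69*j^3 - 26*j^2 - 112*j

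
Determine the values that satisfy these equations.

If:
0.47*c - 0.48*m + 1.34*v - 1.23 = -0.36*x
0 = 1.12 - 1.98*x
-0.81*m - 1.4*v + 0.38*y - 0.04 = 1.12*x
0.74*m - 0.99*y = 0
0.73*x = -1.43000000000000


Then:
No Solution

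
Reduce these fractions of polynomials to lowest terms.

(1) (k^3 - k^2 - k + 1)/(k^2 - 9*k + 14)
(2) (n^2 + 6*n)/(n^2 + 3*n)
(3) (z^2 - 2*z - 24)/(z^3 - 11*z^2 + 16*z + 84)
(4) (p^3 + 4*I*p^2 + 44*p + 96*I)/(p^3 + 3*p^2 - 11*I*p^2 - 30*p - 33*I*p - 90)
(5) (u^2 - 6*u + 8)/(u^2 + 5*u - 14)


(1) = (k^3 - k^2 - k + 1)/(k^2 - 9*k + 14)
(2) = (n + 6)/(n + 3)
(3) = (z + 4)/(z^2 - 5*z - 14)
(4) = (p^2 + 10*I*p - 16)/(p^2 + p*(3 - 5*I) - 15*I)
(5) = (u - 4)/(u + 7)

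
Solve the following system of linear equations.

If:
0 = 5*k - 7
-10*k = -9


Then:
No Solution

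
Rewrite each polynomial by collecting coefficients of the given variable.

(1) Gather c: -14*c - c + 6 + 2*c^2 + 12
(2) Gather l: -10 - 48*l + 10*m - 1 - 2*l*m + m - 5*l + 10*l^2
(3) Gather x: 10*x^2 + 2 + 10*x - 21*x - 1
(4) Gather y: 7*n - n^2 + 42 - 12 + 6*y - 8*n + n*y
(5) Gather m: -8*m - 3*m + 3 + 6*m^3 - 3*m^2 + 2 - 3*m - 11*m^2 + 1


(1) = 2*c^2 - 15*c + 18
(2) = 10*l^2 + l*(-2*m - 53) + 11*m - 11
(3) = 10*x^2 - 11*x + 1
(4) = -n^2 - n + y*(n + 6) + 30
(5) = 6*m^3 - 14*m^2 - 14*m + 6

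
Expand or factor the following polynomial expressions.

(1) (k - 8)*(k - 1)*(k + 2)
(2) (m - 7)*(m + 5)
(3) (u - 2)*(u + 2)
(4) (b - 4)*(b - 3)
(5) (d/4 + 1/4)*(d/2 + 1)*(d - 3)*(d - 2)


(1) = k^3 - 7*k^2 - 10*k + 16
(2) = m^2 - 2*m - 35
(3) = u^2 - 4
(4) = b^2 - 7*b + 12
(5) = d^4/8 - d^3/4 - 7*d^2/8 + d + 3/2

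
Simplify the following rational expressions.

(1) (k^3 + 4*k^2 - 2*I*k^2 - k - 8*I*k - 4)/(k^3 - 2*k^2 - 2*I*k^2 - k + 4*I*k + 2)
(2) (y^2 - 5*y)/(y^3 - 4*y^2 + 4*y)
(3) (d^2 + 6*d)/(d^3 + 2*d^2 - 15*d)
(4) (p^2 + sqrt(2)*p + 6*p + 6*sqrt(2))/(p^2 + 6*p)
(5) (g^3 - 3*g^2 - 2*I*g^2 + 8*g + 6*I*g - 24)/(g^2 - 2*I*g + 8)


(1) = (k + 4)/(k - 2)
(2) = (y - 5)/(y^2 - 4*y + 4)
(3) = (d + 6)/(d^2 + 2*d - 15)
(4) = (p + sqrt(2))/p
(5) = g - 3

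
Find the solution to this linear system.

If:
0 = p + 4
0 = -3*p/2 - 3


Then:
No Solution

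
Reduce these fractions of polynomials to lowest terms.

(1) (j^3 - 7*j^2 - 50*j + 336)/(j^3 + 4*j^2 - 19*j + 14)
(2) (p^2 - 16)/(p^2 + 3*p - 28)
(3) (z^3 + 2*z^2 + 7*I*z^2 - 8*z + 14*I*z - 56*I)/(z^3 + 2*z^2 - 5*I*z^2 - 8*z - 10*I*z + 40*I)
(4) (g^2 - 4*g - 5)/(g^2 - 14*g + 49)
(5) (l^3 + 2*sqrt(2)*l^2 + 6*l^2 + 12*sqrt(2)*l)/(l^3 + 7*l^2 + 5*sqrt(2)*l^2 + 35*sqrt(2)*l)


(1) = (j^2 - 14*j + 48)/(j^2 - 3*j + 2)
(2) = (p + 4)/(p + 7)
(3) = (z + 7*I)/(z - 5*I)
(4) = (g^2 - 4*g - 5)/(g^2 - 14*g + 49)
(5) = (l^2 + l*(2*sqrt(2) + 6) + 12*sqrt(2))/(l^2 + l*(7 + 5*sqrt(2)) + 35*sqrt(2))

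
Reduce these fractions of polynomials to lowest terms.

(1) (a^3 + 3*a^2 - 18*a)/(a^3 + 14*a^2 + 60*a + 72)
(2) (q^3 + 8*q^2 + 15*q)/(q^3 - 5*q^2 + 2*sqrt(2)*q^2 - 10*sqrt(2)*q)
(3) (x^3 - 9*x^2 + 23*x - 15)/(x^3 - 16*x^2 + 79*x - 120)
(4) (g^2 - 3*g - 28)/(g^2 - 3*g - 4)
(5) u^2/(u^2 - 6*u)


(1) = (a^2 - 3*a)/(a^2 + 8*a + 12)
(2) = (q^2 + 8*q + 15)/(q^2 + q*(-5 + 2*sqrt(2)) - 10*sqrt(2))
(3) = (x - 1)/(x - 8)
(4) = (g^2 - 3*g - 28)/(g^2 - 3*g - 4)
(5) = u/(u - 6)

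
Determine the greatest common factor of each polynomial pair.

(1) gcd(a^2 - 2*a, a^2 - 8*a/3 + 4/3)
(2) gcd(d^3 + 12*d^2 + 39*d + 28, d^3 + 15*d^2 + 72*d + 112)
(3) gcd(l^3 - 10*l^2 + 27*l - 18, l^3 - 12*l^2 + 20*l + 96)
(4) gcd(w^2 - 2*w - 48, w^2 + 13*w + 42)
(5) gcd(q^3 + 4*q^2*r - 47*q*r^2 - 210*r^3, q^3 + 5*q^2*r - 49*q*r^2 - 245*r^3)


(1) = gcd(a*(a - 2), (a - 2)*(a - 2/3)) = a - 2
(2) = gcd((d + 1)*(d + 4)*(d + 7), (d + 4)^2*(d + 7)) = d^2 + 11*d + 28
(3) = l - 6
(4) = gcd((w - 8)*(w + 6), (w + 6)*(w + 7)) = w + 6
(5) = q^2 - 2*q*r - 35*r^2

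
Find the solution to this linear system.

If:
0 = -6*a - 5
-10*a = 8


Then:
No Solution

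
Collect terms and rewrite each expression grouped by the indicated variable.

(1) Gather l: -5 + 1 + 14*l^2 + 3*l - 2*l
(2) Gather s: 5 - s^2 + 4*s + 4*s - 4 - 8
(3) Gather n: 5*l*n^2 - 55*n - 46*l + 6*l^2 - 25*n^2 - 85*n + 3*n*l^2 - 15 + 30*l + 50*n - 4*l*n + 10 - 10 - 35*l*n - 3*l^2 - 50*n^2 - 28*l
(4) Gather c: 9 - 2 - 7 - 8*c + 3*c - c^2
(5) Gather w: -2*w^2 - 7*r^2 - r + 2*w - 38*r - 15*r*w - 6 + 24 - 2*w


(1) = 14*l^2 + l - 4
(2) = -s^2 + 8*s - 7
(3) = 3*l^2 - 44*l + n^2*(5*l - 75) + n*(3*l^2 - 39*l - 90) - 15
(4) = -c^2 - 5*c
(5) = -7*r^2 - 15*r*w - 39*r - 2*w^2 + 18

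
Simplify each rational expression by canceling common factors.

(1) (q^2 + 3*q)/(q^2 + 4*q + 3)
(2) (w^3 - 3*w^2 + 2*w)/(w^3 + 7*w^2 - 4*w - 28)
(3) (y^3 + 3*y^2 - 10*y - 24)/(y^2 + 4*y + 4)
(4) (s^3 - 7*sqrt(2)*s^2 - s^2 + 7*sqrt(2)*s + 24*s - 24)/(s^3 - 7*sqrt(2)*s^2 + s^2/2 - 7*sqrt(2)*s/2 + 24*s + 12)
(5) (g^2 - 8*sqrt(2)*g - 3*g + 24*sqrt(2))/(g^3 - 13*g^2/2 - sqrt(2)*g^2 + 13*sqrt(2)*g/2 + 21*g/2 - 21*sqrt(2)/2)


(1) = q/(q + 1)
(2) = (w^2 - w)/(w^2 + 9*w + 14)
(3) = (y^2 + y - 12)/(y + 2)
(4) = (2*s - 2)/(2*s + 1)
(5) = (2*g - 16*sqrt(2))/(2*g^2 + g*(-7 - 2*sqrt(2)) + 7*sqrt(2))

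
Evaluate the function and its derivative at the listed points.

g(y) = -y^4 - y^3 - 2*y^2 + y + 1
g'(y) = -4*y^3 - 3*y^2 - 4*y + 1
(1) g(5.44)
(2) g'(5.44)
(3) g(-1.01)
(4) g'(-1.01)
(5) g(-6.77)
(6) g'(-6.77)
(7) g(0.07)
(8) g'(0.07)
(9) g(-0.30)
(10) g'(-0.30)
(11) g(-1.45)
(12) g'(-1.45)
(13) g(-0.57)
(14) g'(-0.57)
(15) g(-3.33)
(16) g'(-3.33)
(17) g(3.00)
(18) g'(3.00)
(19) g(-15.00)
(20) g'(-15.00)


(1) = -1089.52
(2) = -753.50
(3) = -2.06
(4) = 6.10
(5) = -1887.80
(6) = 1131.74
(7) = 1.06
(8) = 0.70
(9) = 0.54
(10) = 2.04
(11) = -6.03
(12) = 12.69
(13) = -0.14
(14) = 3.05
(15) = -110.55
(16) = 128.76
(17) = -122.00
(18) = -146.00
(19) = -47714.00
(20) = 12886.00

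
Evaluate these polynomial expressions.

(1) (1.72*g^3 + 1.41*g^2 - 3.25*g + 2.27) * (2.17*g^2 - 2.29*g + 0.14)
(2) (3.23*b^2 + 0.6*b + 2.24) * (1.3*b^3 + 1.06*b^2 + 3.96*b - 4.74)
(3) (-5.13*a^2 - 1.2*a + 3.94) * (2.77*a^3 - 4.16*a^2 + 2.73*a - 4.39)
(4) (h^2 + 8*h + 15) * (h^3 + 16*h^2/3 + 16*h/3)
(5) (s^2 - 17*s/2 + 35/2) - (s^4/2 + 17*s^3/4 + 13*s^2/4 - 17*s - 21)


(1) = 3.7324*g^5 - 0.8791*g^4 - 10.0406*g^3 + 12.5658*g^2 - 5.6533*g + 0.3178
(2) = 4.199*b^5 + 4.2038*b^4 + 16.3388*b^3 - 10.5598*b^2 + 6.0264*b - 10.6176
(3) = -14.2101*a^5 + 18.0168*a^4 + 1.9009*a^3 + 2.8543*a^2 + 16.0242*a - 17.2966
(4) = h^5 + 40*h^4/3 + 63*h^3 + 368*h^2/3 + 80*h
(5) = -s^4/2 - 17*s^3/4 - 9*s^2/4 + 17*s/2 + 77/2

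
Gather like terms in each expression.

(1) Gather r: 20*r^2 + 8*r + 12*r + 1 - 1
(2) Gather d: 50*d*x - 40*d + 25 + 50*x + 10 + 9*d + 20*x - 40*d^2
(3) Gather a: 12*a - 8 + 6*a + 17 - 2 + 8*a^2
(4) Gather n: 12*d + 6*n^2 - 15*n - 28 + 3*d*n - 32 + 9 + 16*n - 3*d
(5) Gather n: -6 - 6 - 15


(1) = 20*r^2 + 20*r
(2) = -40*d^2 + d*(50*x - 31) + 70*x + 35
(3) = 8*a^2 + 18*a + 7
(4) = 9*d + 6*n^2 + n*(3*d + 1) - 51
(5) = -27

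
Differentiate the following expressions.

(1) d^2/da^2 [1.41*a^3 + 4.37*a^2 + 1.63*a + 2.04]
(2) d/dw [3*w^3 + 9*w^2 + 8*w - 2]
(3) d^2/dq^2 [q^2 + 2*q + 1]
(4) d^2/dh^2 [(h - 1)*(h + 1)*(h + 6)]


(1) = 8.46*a + 8.74
(2) = 9*w^2 + 18*w + 8
(3) = 2
(4) = 6*h + 12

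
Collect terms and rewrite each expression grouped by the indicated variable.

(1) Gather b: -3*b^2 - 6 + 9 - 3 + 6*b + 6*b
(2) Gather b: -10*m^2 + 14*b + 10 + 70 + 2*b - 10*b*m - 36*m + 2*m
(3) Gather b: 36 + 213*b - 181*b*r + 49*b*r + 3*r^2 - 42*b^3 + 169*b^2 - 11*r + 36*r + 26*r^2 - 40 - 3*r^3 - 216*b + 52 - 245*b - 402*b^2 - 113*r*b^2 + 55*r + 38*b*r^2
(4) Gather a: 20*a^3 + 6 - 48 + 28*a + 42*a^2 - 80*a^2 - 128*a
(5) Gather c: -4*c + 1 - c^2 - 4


(1) = -3*b^2 + 12*b
(2) = b*(16 - 10*m) - 10*m^2 - 34*m + 80
(3) = -42*b^3 + b^2*(-113*r - 233) + b*(38*r^2 - 132*r - 248) - 3*r^3 + 29*r^2 + 80*r + 48
(4) = 20*a^3 - 38*a^2 - 100*a - 42
(5) = -c^2 - 4*c - 3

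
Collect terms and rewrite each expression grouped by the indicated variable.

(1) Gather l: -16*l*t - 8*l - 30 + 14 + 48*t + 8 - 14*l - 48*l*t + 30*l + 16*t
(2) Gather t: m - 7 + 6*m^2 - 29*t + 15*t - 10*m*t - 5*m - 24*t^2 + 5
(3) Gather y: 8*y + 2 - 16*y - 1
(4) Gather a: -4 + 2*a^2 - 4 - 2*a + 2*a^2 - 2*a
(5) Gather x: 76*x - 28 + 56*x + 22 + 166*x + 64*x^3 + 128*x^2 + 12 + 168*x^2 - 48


(1) = l*(8 - 64*t) + 64*t - 8
(2) = 6*m^2 - 4*m - 24*t^2 + t*(-10*m - 14) - 2
(3) = 1 - 8*y
(4) = 4*a^2 - 4*a - 8
(5) = 64*x^3 + 296*x^2 + 298*x - 42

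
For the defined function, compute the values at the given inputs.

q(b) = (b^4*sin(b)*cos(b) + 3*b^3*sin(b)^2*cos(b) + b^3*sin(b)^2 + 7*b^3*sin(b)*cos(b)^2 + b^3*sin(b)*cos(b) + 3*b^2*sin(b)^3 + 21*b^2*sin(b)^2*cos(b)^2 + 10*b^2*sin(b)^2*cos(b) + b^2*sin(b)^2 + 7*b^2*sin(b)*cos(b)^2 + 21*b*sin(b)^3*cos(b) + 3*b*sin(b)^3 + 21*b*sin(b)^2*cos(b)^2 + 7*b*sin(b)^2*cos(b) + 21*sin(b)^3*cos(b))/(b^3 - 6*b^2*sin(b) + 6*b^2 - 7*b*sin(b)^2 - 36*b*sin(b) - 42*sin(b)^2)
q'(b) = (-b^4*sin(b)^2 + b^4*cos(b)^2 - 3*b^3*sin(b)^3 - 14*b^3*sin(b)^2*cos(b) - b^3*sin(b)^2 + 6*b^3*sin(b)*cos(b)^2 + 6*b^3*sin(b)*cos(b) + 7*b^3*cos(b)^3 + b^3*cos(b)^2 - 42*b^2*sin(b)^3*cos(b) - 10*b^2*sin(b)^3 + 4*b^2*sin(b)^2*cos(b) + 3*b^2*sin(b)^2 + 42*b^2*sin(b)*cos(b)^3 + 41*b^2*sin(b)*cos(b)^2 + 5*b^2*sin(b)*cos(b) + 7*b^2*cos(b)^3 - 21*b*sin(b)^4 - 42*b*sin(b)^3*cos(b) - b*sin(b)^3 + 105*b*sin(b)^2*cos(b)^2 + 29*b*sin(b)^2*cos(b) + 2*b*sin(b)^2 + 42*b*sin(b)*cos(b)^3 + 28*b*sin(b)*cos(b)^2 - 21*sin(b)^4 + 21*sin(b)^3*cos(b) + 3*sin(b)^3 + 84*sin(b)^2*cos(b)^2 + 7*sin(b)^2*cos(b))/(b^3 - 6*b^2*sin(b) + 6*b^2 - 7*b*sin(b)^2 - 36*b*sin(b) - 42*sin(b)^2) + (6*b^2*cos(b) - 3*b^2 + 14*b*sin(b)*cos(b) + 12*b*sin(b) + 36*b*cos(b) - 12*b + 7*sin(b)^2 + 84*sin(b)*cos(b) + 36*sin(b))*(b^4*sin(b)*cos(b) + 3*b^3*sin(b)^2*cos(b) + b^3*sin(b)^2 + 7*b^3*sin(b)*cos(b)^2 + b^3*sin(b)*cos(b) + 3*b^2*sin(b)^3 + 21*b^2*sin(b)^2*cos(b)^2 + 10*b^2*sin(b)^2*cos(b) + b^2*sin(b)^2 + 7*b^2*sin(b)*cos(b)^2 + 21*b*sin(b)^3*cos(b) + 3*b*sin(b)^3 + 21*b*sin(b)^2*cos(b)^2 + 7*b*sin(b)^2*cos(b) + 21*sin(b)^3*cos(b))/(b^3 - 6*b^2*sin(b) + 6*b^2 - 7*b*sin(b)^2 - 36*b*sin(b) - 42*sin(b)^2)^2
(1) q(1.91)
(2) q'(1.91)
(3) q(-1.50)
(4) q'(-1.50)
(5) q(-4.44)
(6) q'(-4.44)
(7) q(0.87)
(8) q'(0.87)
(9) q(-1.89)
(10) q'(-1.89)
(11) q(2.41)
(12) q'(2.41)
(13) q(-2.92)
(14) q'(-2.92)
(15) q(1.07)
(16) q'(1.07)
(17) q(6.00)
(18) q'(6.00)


(1) = 0.02
(2) = 0.09
(3) = 0.04
(4) = -0.36
(5) = -1.16
(6) = -2.05
(7) = -0.64
(8) = -0.02
(9) = 0.11
(10) = 0.36
(11) = -0.54
(12) = -2.97
(13) = 2.90
(14) = 24.80
(15) = -0.59
(16) = 0.49
(17) = -1.29
(18) = 1.75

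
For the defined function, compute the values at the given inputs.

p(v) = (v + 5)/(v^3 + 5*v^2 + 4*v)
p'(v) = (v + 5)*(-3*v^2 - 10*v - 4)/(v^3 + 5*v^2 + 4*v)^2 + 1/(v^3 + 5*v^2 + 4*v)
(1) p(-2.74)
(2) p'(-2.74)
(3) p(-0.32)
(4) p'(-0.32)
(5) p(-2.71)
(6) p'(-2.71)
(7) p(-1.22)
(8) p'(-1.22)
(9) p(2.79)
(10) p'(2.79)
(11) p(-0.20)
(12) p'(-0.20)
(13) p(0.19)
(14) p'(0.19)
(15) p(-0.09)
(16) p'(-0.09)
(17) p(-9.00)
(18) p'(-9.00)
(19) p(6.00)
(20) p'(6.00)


(1) = 0.38
(2) = 0.22
(3) = -5.84
(4) = -9.33
(5) = 0.38
(6) = 0.24
(7) = 5.07
(8) = 26.70
(9) = 0.11
(10) = -0.07
(11) = -7.89
(12) = -29.17
(13) = 5.48
(14) = -33.69
(15) = -15.33
(16) = -152.72
(17) = 0.01
(18) = 0.00
(19) = 0.03
(20) = -0.01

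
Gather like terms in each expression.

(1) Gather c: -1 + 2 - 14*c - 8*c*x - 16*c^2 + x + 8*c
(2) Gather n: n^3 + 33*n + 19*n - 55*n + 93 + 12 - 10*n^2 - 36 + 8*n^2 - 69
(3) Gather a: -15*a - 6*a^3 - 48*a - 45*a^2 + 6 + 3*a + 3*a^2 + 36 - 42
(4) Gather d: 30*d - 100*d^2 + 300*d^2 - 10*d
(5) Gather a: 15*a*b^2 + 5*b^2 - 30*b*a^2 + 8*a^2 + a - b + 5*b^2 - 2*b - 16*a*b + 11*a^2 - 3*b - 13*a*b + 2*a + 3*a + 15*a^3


(1) = -16*c^2 + c*(-8*x - 6) + x + 1
(2) = n^3 - 2*n^2 - 3*n
(3) = -6*a^3 - 42*a^2 - 60*a
(4) = 200*d^2 + 20*d
(5) = 15*a^3 + a^2*(19 - 30*b) + a*(15*b^2 - 29*b + 6) + 10*b^2 - 6*b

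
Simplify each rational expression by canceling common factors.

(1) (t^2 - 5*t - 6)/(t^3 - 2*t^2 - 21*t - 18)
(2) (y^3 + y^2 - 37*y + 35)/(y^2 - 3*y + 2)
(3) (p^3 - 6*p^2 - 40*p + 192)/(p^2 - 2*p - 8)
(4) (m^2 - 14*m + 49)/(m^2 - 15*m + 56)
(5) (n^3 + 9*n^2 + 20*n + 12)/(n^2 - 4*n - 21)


(1) = 1/(t + 3)
(2) = (y^2 + 2*y - 35)/(y - 2)
(3) = (p^2 - 2*p - 48)/(p + 2)
(4) = (m - 7)/(m - 8)
(5) = (n^3 + 9*n^2 + 20*n + 12)/(n^2 - 4*n - 21)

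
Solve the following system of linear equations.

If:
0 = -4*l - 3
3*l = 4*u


Then:
l = -3/4
u = -9/16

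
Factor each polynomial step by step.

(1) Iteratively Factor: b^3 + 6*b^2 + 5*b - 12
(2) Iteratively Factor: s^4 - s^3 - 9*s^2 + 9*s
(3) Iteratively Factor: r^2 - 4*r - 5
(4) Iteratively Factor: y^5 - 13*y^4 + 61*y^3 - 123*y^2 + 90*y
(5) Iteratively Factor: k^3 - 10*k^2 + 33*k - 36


(1) = (b + 3)*(b^2 + 3*b - 4) = (b + 3)*(b + 4)*(b - 1)
(2) = (s)*(s^3 - s^2 - 9*s + 9) = s*(s - 3)*(s^2 + 2*s - 3) = s*(s - 3)*(s + 3)*(s - 1)
(3) = (r - 5)*(r + 1)
(4) = (y - 2)*(y^4 - 11*y^3 + 39*y^2 - 45*y) = y*(y - 2)*(y^3 - 11*y^2 + 39*y - 45) = y*(y - 3)*(y - 2)*(y^2 - 8*y + 15) = y*(y - 3)^2*(y - 2)*(y - 5)
(5) = (k - 3)*(k^2 - 7*k + 12) = (k - 3)^2*(k - 4)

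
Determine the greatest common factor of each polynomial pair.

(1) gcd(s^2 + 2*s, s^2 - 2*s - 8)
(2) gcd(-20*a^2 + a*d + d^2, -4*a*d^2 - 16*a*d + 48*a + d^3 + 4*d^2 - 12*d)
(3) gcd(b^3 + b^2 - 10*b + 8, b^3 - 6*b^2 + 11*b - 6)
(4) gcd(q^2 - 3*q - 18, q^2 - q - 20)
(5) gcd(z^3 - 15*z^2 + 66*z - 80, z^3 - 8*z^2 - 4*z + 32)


(1) = s + 2
(2) = gcd((-4*a + d)*(5*a + d), (-4*a + d)*(d - 2)*(d + 6)) = 4*a - d
(3) = b^2 - 3*b + 2
(4) = gcd((q - 6)*(q + 3), (q - 5)*(q + 4)) = 1
(5) = gcd((z - 8)*(z - 5)*(z - 2), (z - 8)*(z - 2)*(z + 2)) = z^2 - 10*z + 16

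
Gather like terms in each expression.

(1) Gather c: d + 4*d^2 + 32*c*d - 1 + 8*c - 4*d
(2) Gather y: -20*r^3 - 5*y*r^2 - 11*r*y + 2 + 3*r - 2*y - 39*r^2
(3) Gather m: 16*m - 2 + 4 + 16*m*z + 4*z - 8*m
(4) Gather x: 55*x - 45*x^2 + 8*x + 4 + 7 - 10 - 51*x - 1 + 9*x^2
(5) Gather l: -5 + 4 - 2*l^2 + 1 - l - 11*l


(1) = c*(32*d + 8) + 4*d^2 - 3*d - 1
(2) = -20*r^3 - 39*r^2 + 3*r + y*(-5*r^2 - 11*r - 2) + 2
(3) = m*(16*z + 8) + 4*z + 2
(4) = -36*x^2 + 12*x
(5) = -2*l^2 - 12*l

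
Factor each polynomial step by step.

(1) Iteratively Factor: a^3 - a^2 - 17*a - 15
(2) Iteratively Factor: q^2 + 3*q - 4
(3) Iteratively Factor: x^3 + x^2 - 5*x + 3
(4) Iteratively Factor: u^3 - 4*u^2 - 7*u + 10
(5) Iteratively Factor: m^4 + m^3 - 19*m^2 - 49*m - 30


(1) = (a + 3)*(a^2 - 4*a - 5) = (a + 1)*(a + 3)*(a - 5)
(2) = (q + 4)*(q - 1)
(3) = (x - 1)*(x^2 + 2*x - 3) = (x - 1)*(x + 3)*(x - 1)
(4) = (u + 2)*(u^2 - 6*u + 5) = (u - 5)*(u + 2)*(u - 1)
(5) = (m - 5)*(m^3 + 6*m^2 + 11*m + 6) = (m - 5)*(m + 2)*(m^2 + 4*m + 3) = (m - 5)*(m + 2)*(m + 3)*(m + 1)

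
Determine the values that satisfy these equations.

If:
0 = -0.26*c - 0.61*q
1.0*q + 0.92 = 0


Then:
c = 2.16
q = -0.92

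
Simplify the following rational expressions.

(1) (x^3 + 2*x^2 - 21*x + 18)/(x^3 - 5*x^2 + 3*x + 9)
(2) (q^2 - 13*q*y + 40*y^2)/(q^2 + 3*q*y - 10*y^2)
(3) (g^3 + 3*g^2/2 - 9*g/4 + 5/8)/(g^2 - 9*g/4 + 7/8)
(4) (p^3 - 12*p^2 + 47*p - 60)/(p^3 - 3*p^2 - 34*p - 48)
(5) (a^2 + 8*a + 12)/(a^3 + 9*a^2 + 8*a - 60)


(1) = (x^2 + 5*x - 6)/(x^2 - 2*x - 3)
(2) = (-q^2 + 13*q*y - 40*y^2)/(-q^2 - 3*q*y + 10*y^2)
(3) = (4*g^2 + 8*g - 5)/(4*g - 7)
(4) = (p^3 - 12*p^2 + 47*p - 60)/(p^3 - 3*p^2 - 34*p - 48)
(5) = (a + 2)/(a^2 + 3*a - 10)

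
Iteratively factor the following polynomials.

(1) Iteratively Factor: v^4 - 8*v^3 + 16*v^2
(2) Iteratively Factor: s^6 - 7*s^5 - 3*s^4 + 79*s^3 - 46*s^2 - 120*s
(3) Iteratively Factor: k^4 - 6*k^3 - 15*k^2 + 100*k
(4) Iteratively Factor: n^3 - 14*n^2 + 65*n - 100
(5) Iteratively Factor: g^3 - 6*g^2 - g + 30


(1) = (v)*(v^3 - 8*v^2 + 16*v) = v^2*(v^2 - 8*v + 16) = v^2*(v - 4)*(v - 4)
(2) = (s)*(s^5 - 7*s^4 - 3*s^3 + 79*s^2 - 46*s - 120) = s*(s - 5)*(s^4 - 2*s^3 - 13*s^2 + 14*s + 24) = s*(s - 5)*(s - 4)*(s^3 + 2*s^2 - 5*s - 6) = s*(s - 5)*(s - 4)*(s - 2)*(s^2 + 4*s + 3) = s*(s - 5)*(s - 4)*(s - 2)*(s + 1)*(s + 3)
(3) = (k)*(k^3 - 6*k^2 - 15*k + 100) = k*(k + 4)*(k^2 - 10*k + 25) = k*(k - 5)*(k + 4)*(k - 5)
(4) = (n - 5)*(n^2 - 9*n + 20) = (n - 5)*(n - 4)*(n - 5)
(5) = (g - 3)*(g^2 - 3*g - 10) = (g - 5)*(g - 3)*(g + 2)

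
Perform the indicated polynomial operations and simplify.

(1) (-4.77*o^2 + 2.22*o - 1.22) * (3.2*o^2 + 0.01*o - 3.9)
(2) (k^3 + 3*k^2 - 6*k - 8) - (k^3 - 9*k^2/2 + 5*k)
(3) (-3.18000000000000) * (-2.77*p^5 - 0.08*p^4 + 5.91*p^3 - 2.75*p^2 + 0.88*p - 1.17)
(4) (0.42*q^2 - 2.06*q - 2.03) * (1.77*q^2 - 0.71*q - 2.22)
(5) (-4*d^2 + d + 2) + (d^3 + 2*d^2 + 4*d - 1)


(1) = -15.264*o^4 + 7.0563*o^3 + 14.7212*o^2 - 8.6702*o + 4.758
(2) = 15*k^2/2 - 11*k - 8
(3) = 8.8086*p^5 + 0.2544*p^4 - 18.7938*p^3 + 8.745*p^2 - 2.7984*p + 3.7206
(4) = 0.7434*q^4 - 3.9444*q^3 - 3.0629*q^2 + 6.0145*q + 4.5066
(5) = d^3 - 2*d^2 + 5*d + 1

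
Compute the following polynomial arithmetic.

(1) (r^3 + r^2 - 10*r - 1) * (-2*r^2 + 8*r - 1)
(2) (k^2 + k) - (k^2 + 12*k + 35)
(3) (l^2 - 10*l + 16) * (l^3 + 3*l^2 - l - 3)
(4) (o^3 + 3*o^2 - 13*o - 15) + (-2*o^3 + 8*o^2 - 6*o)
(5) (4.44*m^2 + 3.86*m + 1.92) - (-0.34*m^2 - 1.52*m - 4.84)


(1) = -2*r^5 + 6*r^4 + 27*r^3 - 79*r^2 + 2*r + 1
(2) = -11*k - 35
(3) = l^5 - 7*l^4 - 15*l^3 + 55*l^2 + 14*l - 48
(4) = -o^3 + 11*o^2 - 19*o - 15
(5) = 4.78*m^2 + 5.38*m + 6.76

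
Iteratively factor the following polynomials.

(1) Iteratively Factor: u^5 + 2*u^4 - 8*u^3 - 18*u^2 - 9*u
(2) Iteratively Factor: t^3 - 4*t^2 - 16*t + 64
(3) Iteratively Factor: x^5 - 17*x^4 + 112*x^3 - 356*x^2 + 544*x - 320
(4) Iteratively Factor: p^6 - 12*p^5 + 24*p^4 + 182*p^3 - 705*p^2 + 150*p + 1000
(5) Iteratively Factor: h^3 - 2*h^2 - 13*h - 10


(1) = (u)*(u^4 + 2*u^3 - 8*u^2 - 18*u - 9) = u*(u + 1)*(u^3 + u^2 - 9*u - 9) = u*(u + 1)*(u + 3)*(u^2 - 2*u - 3) = u*(u + 1)^2*(u + 3)*(u - 3)
(2) = (t - 4)*(t^2 - 16) = (t - 4)^2*(t + 4)
(3) = (x - 5)*(x^4 - 12*x^3 + 52*x^2 - 96*x + 64) = (x - 5)*(x - 2)*(x^3 - 10*x^2 + 32*x - 32) = (x - 5)*(x - 2)^2*(x^2 - 8*x + 16) = (x - 5)*(x - 4)*(x - 2)^2*(x - 4)
(4) = (p - 5)*(p^5 - 7*p^4 - 11*p^3 + 127*p^2 - 70*p - 200) = (p - 5)^2*(p^4 - 2*p^3 - 21*p^2 + 22*p + 40) = (p - 5)^2*(p + 1)*(p^3 - 3*p^2 - 18*p + 40) = (p - 5)^2*(p - 2)*(p + 1)*(p^2 - p - 20) = (p - 5)^2*(p - 2)*(p + 1)*(p + 4)*(p - 5)
(5) = (h + 2)*(h^2 - 4*h - 5) = (h - 5)*(h + 2)*(h + 1)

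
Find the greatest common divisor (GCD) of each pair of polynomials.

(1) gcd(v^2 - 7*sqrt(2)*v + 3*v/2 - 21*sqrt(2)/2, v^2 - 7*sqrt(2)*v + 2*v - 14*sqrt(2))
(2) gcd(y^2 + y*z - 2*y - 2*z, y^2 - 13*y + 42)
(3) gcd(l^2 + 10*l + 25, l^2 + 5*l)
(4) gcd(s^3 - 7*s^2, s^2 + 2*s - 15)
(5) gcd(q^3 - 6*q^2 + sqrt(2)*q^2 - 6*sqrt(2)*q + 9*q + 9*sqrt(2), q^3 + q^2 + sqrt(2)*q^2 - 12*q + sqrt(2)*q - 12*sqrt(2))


(1) = v - 7*sqrt(2)
(2) = 1
(3) = l + 5
(4) = gcd(s^2*(s - 7), (s - 3)*(s + 5)) = 1
(5) = gcd((q - 3)^2*(q + sqrt(2)), (q - 3)*(q + 4)*(q + sqrt(2))) = q^2 + q*(-3 + sqrt(2)) - 3*sqrt(2)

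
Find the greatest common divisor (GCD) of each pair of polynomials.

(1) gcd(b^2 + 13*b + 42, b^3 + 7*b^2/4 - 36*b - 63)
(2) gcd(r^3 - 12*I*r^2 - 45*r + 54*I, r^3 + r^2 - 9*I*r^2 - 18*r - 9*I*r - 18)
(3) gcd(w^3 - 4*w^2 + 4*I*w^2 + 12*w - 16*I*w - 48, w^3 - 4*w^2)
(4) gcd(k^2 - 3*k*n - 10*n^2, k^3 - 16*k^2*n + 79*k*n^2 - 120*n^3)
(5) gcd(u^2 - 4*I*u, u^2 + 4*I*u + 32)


(1) = b + 6
(2) = r^2 - 9*I*r - 18
(3) = w - 4
(4) = gcd((k - 5*n)*(k + 2*n), (k - 8*n)*(k - 5*n)*(k - 3*n)) = k - 5*n
(5) = u - 4*I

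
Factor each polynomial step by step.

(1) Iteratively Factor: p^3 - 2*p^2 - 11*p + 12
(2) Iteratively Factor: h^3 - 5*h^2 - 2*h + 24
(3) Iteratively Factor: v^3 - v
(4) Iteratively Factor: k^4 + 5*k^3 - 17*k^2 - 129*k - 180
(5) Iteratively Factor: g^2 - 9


(1) = (p - 1)*(p^2 - p - 12) = (p - 1)*(p + 3)*(p - 4)
(2) = (h + 2)*(h^2 - 7*h + 12) = (h - 3)*(h + 2)*(h - 4)
(3) = (v + 1)*(v^2 - v) = (v - 1)*(v + 1)*(v)
(4) = (k - 5)*(k^3 + 10*k^2 + 33*k + 36) = (k - 5)*(k + 3)*(k^2 + 7*k + 12) = (k - 5)*(k + 3)^2*(k + 4)
(5) = (g + 3)*(g - 3)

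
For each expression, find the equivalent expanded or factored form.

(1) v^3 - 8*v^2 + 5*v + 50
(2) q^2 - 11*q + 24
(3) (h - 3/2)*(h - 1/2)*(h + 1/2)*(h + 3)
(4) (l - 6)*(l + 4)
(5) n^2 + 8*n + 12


(1) = (v - 5)^2*(v + 2)
(2) = (q - 8)*(q - 3)
(3) = h^4 + 3*h^3/2 - 19*h^2/4 - 3*h/8 + 9/8
(4) = l^2 - 2*l - 24
(5) = (n + 2)*(n + 6)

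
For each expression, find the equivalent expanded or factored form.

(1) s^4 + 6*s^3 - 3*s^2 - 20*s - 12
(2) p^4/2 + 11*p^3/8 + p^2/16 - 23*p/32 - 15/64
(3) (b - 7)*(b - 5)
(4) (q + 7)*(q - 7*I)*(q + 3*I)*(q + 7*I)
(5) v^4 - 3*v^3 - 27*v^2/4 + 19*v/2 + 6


(1) = (s - 2)*(s + 1)^2*(s + 6)
(2) = (p/2 + 1/4)*(p - 3/4)*(p + 1/2)*(p + 5/2)
(3) = b^2 - 12*b + 35
(4) = q^4 + 7*q^3 + 3*I*q^3 + 49*q^2 + 21*I*q^2 + 343*q + 147*I*q + 1029*I
(5) = (v - 4)*(v - 3/2)*(v + 1/2)*(v + 2)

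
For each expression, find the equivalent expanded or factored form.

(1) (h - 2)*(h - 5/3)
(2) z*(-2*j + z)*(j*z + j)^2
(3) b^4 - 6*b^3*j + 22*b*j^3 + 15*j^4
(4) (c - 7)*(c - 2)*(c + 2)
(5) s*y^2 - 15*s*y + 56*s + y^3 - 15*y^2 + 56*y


(1) = h^2 - 11*h/3 + 10/3
(2) = -2*j^3*z^3 - 4*j^3*z^2 - 2*j^3*z + j^2*z^4 + 2*j^2*z^3 + j^2*z^2
(3) = (b - 5*j)*(b - 3*j)*(b + j)^2
(4) = c^3 - 7*c^2 - 4*c + 28
(5) = (s + y)*(y - 8)*(y - 7)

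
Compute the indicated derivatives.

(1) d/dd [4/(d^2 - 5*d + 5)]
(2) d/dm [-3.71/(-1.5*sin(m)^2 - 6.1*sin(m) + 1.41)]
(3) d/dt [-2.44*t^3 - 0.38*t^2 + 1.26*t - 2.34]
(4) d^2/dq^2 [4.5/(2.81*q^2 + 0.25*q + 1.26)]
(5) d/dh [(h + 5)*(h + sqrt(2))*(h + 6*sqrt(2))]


(1) = 4*(5 - 2*d)/(d^2 - 5*d + 5)^2
(2) = -(11.13*sin(m) + 22.631)*cos(m)/(1.5*sin(m)^2 + 6.1*sin(m) - 1.41)^2
(3) = -7.32*t^2 - 0.76*t + 1.26
(4) = (-71.0649*q^2 - 6.3225*q + 4.5*(5.62*q + 0.25)*(11.24*q + 0.5) - 31.8654)/(2.81*q^2 + 0.25*q + 1.26)^3
(5) = 3*h^2 + 10*h + 14*sqrt(2)*h + 12 + 35*sqrt(2)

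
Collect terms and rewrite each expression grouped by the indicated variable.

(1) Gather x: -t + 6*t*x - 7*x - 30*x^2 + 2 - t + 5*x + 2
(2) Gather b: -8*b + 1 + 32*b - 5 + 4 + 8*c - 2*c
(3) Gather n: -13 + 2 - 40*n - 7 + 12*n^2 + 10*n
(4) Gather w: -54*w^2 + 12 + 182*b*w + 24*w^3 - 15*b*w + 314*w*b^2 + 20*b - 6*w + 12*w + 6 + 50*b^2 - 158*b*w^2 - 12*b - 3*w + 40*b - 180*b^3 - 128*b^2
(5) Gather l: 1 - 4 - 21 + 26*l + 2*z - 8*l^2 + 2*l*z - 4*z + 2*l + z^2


(1) = -2*t - 30*x^2 + x*(6*t - 2) + 4
(2) = 24*b + 6*c
(3) = 12*n^2 - 30*n - 18
(4) = -180*b^3 - 78*b^2 + 48*b + 24*w^3 + w^2*(-158*b - 54) + w*(314*b^2 + 167*b + 3) + 18
(5) = -8*l^2 + l*(2*z + 28) + z^2 - 2*z - 24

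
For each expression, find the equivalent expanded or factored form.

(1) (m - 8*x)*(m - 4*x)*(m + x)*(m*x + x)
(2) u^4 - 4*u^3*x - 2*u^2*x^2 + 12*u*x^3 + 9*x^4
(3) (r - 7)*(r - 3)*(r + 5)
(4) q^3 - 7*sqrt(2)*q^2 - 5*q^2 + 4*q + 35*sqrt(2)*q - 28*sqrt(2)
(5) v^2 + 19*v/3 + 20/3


(1) = m^4*x - 11*m^3*x^2 + m^3*x + 20*m^2*x^3 - 11*m^2*x^2 + 32*m*x^4 + 20*m*x^3 + 32*x^4
(2) = (u - 3*x)^2*(u + x)^2
(3) = r^3 - 5*r^2 - 29*r + 105
(4) = (q - 4)*(q - 1)*(q - 7*sqrt(2))
(5) = (v + 4/3)*(v + 5)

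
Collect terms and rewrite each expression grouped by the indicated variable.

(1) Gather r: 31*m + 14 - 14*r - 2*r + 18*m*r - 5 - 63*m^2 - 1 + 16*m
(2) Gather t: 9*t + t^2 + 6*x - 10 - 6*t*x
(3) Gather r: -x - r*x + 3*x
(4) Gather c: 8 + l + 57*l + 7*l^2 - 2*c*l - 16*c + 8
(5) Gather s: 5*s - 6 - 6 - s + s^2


(1) = -63*m^2 + 47*m + r*(18*m - 16) + 8
(2) = t^2 + t*(9 - 6*x) + 6*x - 10
(3) = -r*x + 2*x
(4) = c*(-2*l - 16) + 7*l^2 + 58*l + 16
(5) = s^2 + 4*s - 12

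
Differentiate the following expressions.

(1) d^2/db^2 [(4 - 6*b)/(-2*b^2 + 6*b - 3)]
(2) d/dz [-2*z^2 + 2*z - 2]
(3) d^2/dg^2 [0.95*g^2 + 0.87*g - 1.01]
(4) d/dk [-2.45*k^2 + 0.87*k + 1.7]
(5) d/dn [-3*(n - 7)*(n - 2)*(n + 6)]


(1) = 8*((11 - 9*b)*(2*b^2 - 6*b + 3) + 2*(2*b - 3)^2*(3*b - 2))/(2*b^2 - 6*b + 3)^3
(2) = 2 - 4*z
(3) = 1.90000000000000
(4) = 0.87 - 4.9*k
(5) = -9*n^2 + 18*n + 120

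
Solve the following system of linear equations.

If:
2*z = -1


Then:
z = -1/2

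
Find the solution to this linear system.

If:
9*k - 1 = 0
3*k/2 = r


Then:
k = 1/9
r = 1/6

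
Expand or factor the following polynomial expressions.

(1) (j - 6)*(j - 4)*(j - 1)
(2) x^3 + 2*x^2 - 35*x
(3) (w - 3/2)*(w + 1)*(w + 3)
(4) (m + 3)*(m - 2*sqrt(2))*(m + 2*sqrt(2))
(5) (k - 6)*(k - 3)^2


(1) = j^3 - 11*j^2 + 34*j - 24
(2) = x*(x - 5)*(x + 7)
(3) = w^3 + 5*w^2/2 - 3*w - 9/2
(4) = m^3 + 3*m^2 - 8*m - 24
(5) = k^3 - 12*k^2 + 45*k - 54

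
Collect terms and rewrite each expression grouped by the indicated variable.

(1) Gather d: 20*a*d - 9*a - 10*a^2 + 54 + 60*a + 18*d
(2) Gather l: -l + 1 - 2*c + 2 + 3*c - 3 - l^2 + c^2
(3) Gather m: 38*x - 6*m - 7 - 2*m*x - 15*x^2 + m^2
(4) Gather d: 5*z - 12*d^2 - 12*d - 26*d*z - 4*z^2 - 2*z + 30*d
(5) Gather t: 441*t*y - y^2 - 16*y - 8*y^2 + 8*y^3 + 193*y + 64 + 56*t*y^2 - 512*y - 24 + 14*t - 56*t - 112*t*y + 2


(1) = -10*a^2 + 51*a + d*(20*a + 18) + 54
(2) = c^2 + c - l^2 - l
(3) = m^2 + m*(-2*x - 6) - 15*x^2 + 38*x - 7
(4) = -12*d^2 + d*(18 - 26*z) - 4*z^2 + 3*z
(5) = t*(56*y^2 + 329*y - 42) + 8*y^3 - 9*y^2 - 335*y + 42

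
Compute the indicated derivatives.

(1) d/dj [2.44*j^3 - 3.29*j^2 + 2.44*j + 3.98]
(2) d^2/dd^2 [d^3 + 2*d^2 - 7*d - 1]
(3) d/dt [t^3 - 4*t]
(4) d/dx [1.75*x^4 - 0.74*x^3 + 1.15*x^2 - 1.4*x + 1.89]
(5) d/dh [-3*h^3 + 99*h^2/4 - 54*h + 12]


(1) = 7.32*j^2 - 6.58*j + 2.44
(2) = 6*d + 4
(3) = 3*t^2 - 4
(4) = 7.0*x^3 - 2.22*x^2 + 2.3*x - 1.4
(5) = -9*h^2 + 99*h/2 - 54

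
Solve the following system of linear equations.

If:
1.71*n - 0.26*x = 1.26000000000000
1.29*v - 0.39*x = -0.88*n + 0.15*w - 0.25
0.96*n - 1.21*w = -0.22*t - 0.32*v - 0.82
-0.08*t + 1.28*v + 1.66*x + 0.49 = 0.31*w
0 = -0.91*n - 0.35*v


Then:
n = 0.55
t = -26.63
v = -1.42
w = -4.11
x = -1.25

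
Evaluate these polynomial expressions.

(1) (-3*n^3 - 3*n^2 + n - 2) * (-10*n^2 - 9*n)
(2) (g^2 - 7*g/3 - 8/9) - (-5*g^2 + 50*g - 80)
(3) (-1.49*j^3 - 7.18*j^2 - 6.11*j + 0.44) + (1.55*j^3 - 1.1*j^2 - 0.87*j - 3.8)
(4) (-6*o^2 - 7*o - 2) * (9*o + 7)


(1) = 30*n^5 + 57*n^4 + 17*n^3 + 11*n^2 + 18*n
(2) = 6*g^2 - 157*g/3 + 712/9
(3) = 0.06*j^3 - 8.28*j^2 - 6.98*j - 3.36
(4) = -54*o^3 - 105*o^2 - 67*o - 14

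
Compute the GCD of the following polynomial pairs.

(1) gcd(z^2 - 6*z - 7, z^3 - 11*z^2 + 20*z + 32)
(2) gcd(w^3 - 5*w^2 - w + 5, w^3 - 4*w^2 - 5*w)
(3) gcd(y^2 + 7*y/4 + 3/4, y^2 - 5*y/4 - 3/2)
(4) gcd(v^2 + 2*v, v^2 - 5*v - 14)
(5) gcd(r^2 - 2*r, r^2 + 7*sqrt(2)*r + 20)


(1) = gcd((z - 7)*(z + 1), (z - 8)*(z - 4)*(z + 1)) = z + 1
(2) = gcd((w - 5)*(w - 1)*(w + 1), w*(w - 5)*(w + 1)) = w^2 - 4*w - 5
(3) = y + 3/4
(4) = gcd(v*(v + 2), (v - 7)*(v + 2)) = v + 2
(5) = 1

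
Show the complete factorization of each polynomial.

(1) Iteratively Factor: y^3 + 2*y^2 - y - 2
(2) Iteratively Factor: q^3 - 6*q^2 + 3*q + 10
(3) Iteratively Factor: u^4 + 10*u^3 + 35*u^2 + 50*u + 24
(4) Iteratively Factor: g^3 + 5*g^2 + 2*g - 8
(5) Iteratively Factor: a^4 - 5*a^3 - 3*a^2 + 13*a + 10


(1) = (y + 1)*(y^2 + y - 2) = (y - 1)*(y + 1)*(y + 2)
(2) = (q + 1)*(q^2 - 7*q + 10) = (q - 2)*(q + 1)*(q - 5)
(3) = (u + 1)*(u^3 + 9*u^2 + 26*u + 24) = (u + 1)*(u + 4)*(u^2 + 5*u + 6) = (u + 1)*(u + 3)*(u + 4)*(u + 2)
(4) = (g - 1)*(g^2 + 6*g + 8) = (g - 1)*(g + 2)*(g + 4)
(5) = (a + 1)*(a^3 - 6*a^2 + 3*a + 10) = (a - 2)*(a + 1)*(a^2 - 4*a - 5) = (a - 2)*(a + 1)^2*(a - 5)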